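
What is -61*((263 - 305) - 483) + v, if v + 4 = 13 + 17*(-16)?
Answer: 31762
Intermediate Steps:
v = -263 (v = -4 + (13 + 17*(-16)) = -4 + (13 - 272) = -4 - 259 = -263)
-61*((263 - 305) - 483) + v = -61*((263 - 305) - 483) - 263 = -61*(-42 - 483) - 263 = -61*(-525) - 263 = 32025 - 263 = 31762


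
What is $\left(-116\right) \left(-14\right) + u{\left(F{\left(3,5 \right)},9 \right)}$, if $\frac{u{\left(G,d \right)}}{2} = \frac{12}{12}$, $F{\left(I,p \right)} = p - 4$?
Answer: $1626$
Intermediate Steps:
$F{\left(I,p \right)} = -4 + p$
$u{\left(G,d \right)} = 2$ ($u{\left(G,d \right)} = 2 \cdot \frac{12}{12} = 2 \cdot 12 \cdot \frac{1}{12} = 2 \cdot 1 = 2$)
$\left(-116\right) \left(-14\right) + u{\left(F{\left(3,5 \right)},9 \right)} = \left(-116\right) \left(-14\right) + 2 = 1624 + 2 = 1626$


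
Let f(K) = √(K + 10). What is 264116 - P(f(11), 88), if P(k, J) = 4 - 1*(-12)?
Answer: 264100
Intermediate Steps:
f(K) = √(10 + K)
P(k, J) = 16 (P(k, J) = 4 + 12 = 16)
264116 - P(f(11), 88) = 264116 - 1*16 = 264116 - 16 = 264100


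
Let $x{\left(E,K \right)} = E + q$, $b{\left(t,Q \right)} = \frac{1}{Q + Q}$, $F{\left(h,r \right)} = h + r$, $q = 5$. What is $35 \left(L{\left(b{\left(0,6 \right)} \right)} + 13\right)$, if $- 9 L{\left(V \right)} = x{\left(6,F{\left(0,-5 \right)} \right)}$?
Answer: $\frac{3710}{9} \approx 412.22$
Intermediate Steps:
$b{\left(t,Q \right)} = \frac{1}{2 Q}$
$x{\left(E,K \right)} = 5 + E$ ($x{\left(E,K \right)} = E + 5 = 5 + E$)
$L{\left(V \right)} = - \frac{11}{9}$ ($L{\left(V \right)} = - \frac{5 + 6}{9} = \left(- \frac{1}{9}\right) 11 = - \frac{11}{9}$)
$35 \left(L{\left(b{\left(0,6 \right)} \right)} + 13\right) = 35 \left(- \frac{11}{9} + 13\right) = 35 \cdot \frac{106}{9} = \frac{3710}{9}$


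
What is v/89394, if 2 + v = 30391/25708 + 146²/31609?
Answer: -532363/331698344072 ≈ -1.6050e-6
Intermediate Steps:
v = -1597089/11131564 (v = -2 + (30391/25708 + 146²/31609) = -2 + (30391*(1/25708) + 21316*(1/31609)) = -2 + (30391/25708 + 292/433) = -2 + 20666039/11131564 = -1597089/11131564 ≈ -0.14347)
v/89394 = -1597089/11131564/89394 = -1597089/11131564*1/89394 = -532363/331698344072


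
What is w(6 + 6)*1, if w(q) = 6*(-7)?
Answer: -42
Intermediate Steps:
w(q) = -42
w(6 + 6)*1 = -42*1 = -42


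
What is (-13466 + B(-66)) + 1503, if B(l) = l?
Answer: -12029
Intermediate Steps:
(-13466 + B(-66)) + 1503 = (-13466 - 66) + 1503 = -13532 + 1503 = -12029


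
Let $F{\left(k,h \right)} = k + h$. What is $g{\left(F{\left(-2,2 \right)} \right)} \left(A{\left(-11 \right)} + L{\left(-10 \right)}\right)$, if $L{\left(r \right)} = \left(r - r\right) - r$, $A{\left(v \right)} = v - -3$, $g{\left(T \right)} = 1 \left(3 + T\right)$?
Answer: $6$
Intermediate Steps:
$F{\left(k,h \right)} = h + k$
$g{\left(T \right)} = 3 + T$
$A{\left(v \right)} = 3 + v$ ($A{\left(v \right)} = v + 3 = 3 + v$)
$L{\left(r \right)} = - r$ ($L{\left(r \right)} = 0 - r = - r$)
$g{\left(F{\left(-2,2 \right)} \right)} \left(A{\left(-11 \right)} + L{\left(-10 \right)}\right) = \left(3 + \left(2 - 2\right)\right) \left(\left(3 - 11\right) - -10\right) = \left(3 + 0\right) \left(-8 + 10\right) = 3 \cdot 2 = 6$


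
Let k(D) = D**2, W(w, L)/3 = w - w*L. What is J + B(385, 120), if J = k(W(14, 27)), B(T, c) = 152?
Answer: 1192616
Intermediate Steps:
W(w, L) = 3*w - 3*L*w (W(w, L) = 3*(w - w*L) = 3*(w - L*w) = 3*w - 3*L*w)
J = 1192464 (J = (3*14*(1 - 1*27))**2 = (3*14*(1 - 27))**2 = (3*14*(-26))**2 = (-1092)**2 = 1192464)
J + B(385, 120) = 1192464 + 152 = 1192616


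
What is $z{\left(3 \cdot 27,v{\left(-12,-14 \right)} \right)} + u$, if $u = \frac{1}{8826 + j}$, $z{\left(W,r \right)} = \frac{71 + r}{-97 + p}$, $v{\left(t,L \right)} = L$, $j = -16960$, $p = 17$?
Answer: $- \frac{231859}{325360} \approx -0.71262$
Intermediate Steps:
$z{\left(W,r \right)} = - \frac{71}{80} - \frac{r}{80}$ ($z{\left(W,r \right)} = \frac{71 + r}{-97 + 17} = \frac{71 + r}{-80} = \left(71 + r\right) \left(- \frac{1}{80}\right) = - \frac{71}{80} - \frac{r}{80}$)
$u = - \frac{1}{8134}$ ($u = \frac{1}{8826 - 16960} = \frac{1}{-8134} = - \frac{1}{8134} \approx -0.00012294$)
$z{\left(3 \cdot 27,v{\left(-12,-14 \right)} \right)} + u = \left(- \frac{71}{80} - - \frac{7}{40}\right) - \frac{1}{8134} = \left(- \frac{71}{80} + \frac{7}{40}\right) - \frac{1}{8134} = - \frac{57}{80} - \frac{1}{8134} = - \frac{231859}{325360}$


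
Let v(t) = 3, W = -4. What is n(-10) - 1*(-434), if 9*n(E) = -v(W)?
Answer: 1301/3 ≈ 433.67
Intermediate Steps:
n(E) = -⅓ (n(E) = (-1*3)/9 = (⅑)*(-3) = -⅓)
n(-10) - 1*(-434) = -⅓ - 1*(-434) = -⅓ + 434 = 1301/3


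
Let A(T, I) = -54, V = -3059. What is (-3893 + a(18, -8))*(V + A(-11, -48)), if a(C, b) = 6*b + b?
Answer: 12293237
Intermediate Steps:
a(C, b) = 7*b
(-3893 + a(18, -8))*(V + A(-11, -48)) = (-3893 + 7*(-8))*(-3059 - 54) = (-3893 - 56)*(-3113) = -3949*(-3113) = 12293237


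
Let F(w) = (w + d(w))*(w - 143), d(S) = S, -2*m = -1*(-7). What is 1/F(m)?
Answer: 2/2051 ≈ 0.00097513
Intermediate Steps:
m = -7/2 (m = -(-1)*(-7)/2 = -1/2*7 = -7/2 ≈ -3.5000)
F(w) = 2*w*(-143 + w) (F(w) = (w + w)*(w - 143) = (2*w)*(-143 + w) = 2*w*(-143 + w))
1/F(m) = 1/(2*(-7/2)*(-143 - 7/2)) = 1/(2*(-7/2)*(-293/2)) = 1/(2051/2) = 2/2051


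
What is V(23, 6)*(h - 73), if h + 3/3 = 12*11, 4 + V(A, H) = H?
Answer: 116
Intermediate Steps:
V(A, H) = -4 + H
h = 131 (h = -1 + 12*11 = -1 + 132 = 131)
V(23, 6)*(h - 73) = (-4 + 6)*(131 - 73) = 2*58 = 116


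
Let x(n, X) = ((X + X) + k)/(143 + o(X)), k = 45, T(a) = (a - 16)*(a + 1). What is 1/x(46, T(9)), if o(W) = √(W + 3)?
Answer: -143/95 - I*√67/95 ≈ -1.5053 - 0.086162*I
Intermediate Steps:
o(W) = √(3 + W)
T(a) = (1 + a)*(-16 + a) (T(a) = (-16 + a)*(1 + a) = (1 + a)*(-16 + a))
x(n, X) = (45 + 2*X)/(143 + √(3 + X)) (x(n, X) = ((X + X) + 45)/(143 + √(3 + X)) = (2*X + 45)/(143 + √(3 + X)) = (45 + 2*X)/(143 + √(3 + X)))
1/x(46, T(9)) = 1/((45 + 2*(-16 + 9² - 15*9))/(143 + √(3 + (-16 + 9² - 15*9)))) = 1/((45 + 2*(-16 + 81 - 135))/(143 + √(3 + (-16 + 81 - 135)))) = 1/((45 + 2*(-70))/(143 + √(3 - 70))) = 1/((45 - 140)/(143 + √(-67))) = 1/(-95/(143 + I*√67)) = -143/95 - I*√67/95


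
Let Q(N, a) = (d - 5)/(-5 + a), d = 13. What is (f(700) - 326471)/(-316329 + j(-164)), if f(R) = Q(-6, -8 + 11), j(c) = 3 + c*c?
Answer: 65295/57886 ≈ 1.1280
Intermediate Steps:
j(c) = 3 + c²
Q(N, a) = 8/(-5 + a) (Q(N, a) = (13 - 5)/(-5 + a) = 8/(-5 + a))
f(R) = -4 (f(R) = 8/(-5 + (-8 + 11)) = 8/(-5 + 3) = 8/(-2) = 8*(-½) = -4)
(f(700) - 326471)/(-316329 + j(-164)) = (-4 - 326471)/(-316329 + (3 + (-164)²)) = -326475/(-316329 + (3 + 26896)) = -326475/(-316329 + 26899) = -326475/(-289430) = -326475*(-1/289430) = 65295/57886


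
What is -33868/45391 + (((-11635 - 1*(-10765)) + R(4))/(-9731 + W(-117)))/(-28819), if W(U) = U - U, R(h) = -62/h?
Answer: -117986383165/158128535918 ≈ -0.74614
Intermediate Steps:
W(U) = 0
-33868/45391 + (((-11635 - 1*(-10765)) + R(4))/(-9731 + W(-117)))/(-28819) = -33868/45391 + (((-11635 - 1*(-10765)) - 62/4)/(-9731 + 0))/(-28819) = -33868*1/45391 + (((-11635 + 10765) - 62*¼)/(-9731))*(-1/28819) = -33868/45391 + ((-870 - 31/2)*(-1/9731))*(-1/28819) = -33868/45391 - 1771/2*(-1/9731)*(-1/28819) = -33868/45391 + (1771/19462)*(-1/28819) = -33868/45391 - 11/3483698 = -117986383165/158128535918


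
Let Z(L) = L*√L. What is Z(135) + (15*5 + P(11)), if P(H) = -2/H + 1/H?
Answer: 824/11 + 405*√15 ≈ 1643.5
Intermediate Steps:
Z(L) = L^(3/2)
P(H) = -1/H (P(H) = -2/H + 1/H = -1/H)
Z(135) + (15*5 + P(11)) = 135^(3/2) + (15*5 - 1/11) = 405*√15 + (75 - 1*1/11) = 405*√15 + (75 - 1/11) = 405*√15 + 824/11 = 824/11 + 405*√15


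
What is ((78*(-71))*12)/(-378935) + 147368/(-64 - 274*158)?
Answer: -13240406686/4107276465 ≈ -3.2236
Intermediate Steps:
((78*(-71))*12)/(-378935) + 147368/(-64 - 274*158) = -5538*12*(-1/378935) + 147368/(-64 - 43292) = -66456*(-1/378935) + 147368/(-43356) = 66456/378935 + 147368*(-1/43356) = 66456/378935 - 36842/10839 = -13240406686/4107276465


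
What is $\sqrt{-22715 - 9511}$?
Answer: $i \sqrt{32226} \approx 179.52 i$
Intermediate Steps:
$\sqrt{-22715 - 9511} = \sqrt{-32226} = i \sqrt{32226}$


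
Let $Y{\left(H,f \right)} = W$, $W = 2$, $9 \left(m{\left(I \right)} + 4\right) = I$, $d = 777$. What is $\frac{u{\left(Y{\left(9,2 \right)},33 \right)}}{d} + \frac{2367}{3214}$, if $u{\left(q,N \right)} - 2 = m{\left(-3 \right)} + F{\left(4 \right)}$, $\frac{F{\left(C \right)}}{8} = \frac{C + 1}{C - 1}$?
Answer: $\frac{1874513}{2497278} \approx 0.75062$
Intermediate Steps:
$m{\left(I \right)} = -4 + \frac{I}{9}$
$Y{\left(H,f \right)} = 2$
$F{\left(C \right)} = \frac{8 \left(1 + C\right)}{-1 + C}$ ($F{\left(C \right)} = 8 \frac{C + 1}{C - 1} = 8 \frac{1 + C}{-1 + C} = \frac{8 \left(1 + C\right)}{-1 + C}$)
$u{\left(q,N \right)} = 11$ ($u{\left(q,N \right)} = 2 + \left(\left(-4 + \frac{1}{9} \left(-3\right)\right) + \frac{8 \left(1 + 4\right)}{-1 + 4}\right) = 2 + \left(\left(-4 - \frac{1}{3}\right) + 8 \cdot \frac{1}{3} \cdot 5\right) = 2 - \left(\frac{13}{3} - \frac{40}{3}\right) = 2 + \left(- \frac{13}{3} + \frac{40}{3}\right) = 2 + 9 = 11$)
$\frac{u{\left(Y{\left(9,2 \right)},33 \right)}}{d} + \frac{2367}{3214} = \frac{11}{777} + \frac{2367}{3214} = \frac{1874513}{2497278}$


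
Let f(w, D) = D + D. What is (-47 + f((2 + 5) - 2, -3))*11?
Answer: -583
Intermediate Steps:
f(w, D) = 2*D
(-47 + f((2 + 5) - 2, -3))*11 = (-47 + 2*(-3))*11 = (-47 - 6)*11 = -53*11 = -583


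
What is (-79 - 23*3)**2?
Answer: 21904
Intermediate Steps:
(-79 - 23*3)**2 = (-79 - 69)**2 = (-148)**2 = 21904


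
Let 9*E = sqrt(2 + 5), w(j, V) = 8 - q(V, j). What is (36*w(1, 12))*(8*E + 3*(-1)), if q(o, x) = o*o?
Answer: 14688 - 4352*sqrt(7) ≈ 3173.7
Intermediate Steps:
q(o, x) = o**2
w(j, V) = 8 - V**2
E = sqrt(7)/9 (E = sqrt(2 + 5)/9 = sqrt(7)/9 ≈ 0.29397)
(36*w(1, 12))*(8*E + 3*(-1)) = (36*(8 - 1*12**2))*(8*(sqrt(7)/9) + 3*(-1)) = (36*(8 - 1*144))*(8*sqrt(7)/9 - 3) = (36*(8 - 144))*(-3 + 8*sqrt(7)/9) = (36*(-136))*(-3 + 8*sqrt(7)/9) = -4896*(-3 + 8*sqrt(7)/9) = 14688 - 4352*sqrt(7)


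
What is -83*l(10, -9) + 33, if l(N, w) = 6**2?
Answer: -2955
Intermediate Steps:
l(N, w) = 36
-83*l(10, -9) + 33 = -83*36 + 33 = -2988 + 33 = -2955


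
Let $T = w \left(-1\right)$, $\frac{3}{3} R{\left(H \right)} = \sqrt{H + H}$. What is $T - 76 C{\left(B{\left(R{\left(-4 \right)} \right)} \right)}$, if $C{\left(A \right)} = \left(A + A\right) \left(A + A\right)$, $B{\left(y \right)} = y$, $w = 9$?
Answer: $2423$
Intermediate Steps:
$R{\left(H \right)} = \sqrt{2} \sqrt{H}$ ($R{\left(H \right)} = \sqrt{H + H} = \sqrt{2 H} = \sqrt{2} \sqrt{H}$)
$C{\left(A \right)} = 4 A^{2}$ ($C{\left(A \right)} = 2 A 2 A = 4 A^{2}$)
$T = -9$ ($T = 9 \left(-1\right) = -9$)
$T - 76 C{\left(B{\left(R{\left(-4 \right)} \right)} \right)} = -9 - 76 \cdot 4 \left(\sqrt{2} \sqrt{-4}\right)^{2} = -9 - 76 \cdot 4 \left(\sqrt{2} \cdot 2 i\right)^{2} = -9 - 76 \cdot 4 \left(2 i \sqrt{2}\right)^{2} = -9 - 76 \cdot 4 \left(-8\right) = -9 - -2432 = -9 + 2432 = 2423$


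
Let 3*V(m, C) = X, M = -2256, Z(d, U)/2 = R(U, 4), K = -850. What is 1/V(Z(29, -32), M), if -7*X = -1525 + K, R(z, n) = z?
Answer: 21/2375 ≈ 0.0088421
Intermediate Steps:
Z(d, U) = 2*U
X = 2375/7 (X = -(-1525 - 850)/7 = -⅐*(-2375) = 2375/7 ≈ 339.29)
V(m, C) = 2375/21 (V(m, C) = (⅓)*(2375/7) = 2375/21)
1/V(Z(29, -32), M) = 1/(2375/21) = 21/2375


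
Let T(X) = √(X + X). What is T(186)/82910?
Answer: √93/41455 ≈ 0.00023263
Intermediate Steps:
T(X) = √2*√X (T(X) = √(2*X) = √2*√X)
T(186)/82910 = (√2*√186)/82910 = (2*√93)*(1/82910) = √93/41455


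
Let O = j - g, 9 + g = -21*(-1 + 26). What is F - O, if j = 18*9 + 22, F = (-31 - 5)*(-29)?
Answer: 326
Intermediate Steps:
g = -534 (g = -9 - 21*(-1 + 26) = -9 - 21*25 = -9 - 525 = -534)
F = 1044 (F = -36*(-29) = 1044)
j = 184 (j = 162 + 22 = 184)
O = 718 (O = 184 - 1*(-534) = 184 + 534 = 718)
F - O = 1044 - 1*718 = 1044 - 718 = 326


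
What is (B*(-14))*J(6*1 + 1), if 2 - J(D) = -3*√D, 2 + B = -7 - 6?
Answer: 420 + 630*√7 ≈ 2086.8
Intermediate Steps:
B = -15 (B = -2 + (-7 - 6) = -2 - 13 = -15)
J(D) = 2 + 3*√D (J(D) = 2 - (-3)*√D = 2 + 3*√D)
(B*(-14))*J(6*1 + 1) = (-15*(-14))*(2 + 3*√(6*1 + 1)) = 210*(2 + 3*√(6 + 1)) = 210*(2 + 3*√7) = 420 + 630*√7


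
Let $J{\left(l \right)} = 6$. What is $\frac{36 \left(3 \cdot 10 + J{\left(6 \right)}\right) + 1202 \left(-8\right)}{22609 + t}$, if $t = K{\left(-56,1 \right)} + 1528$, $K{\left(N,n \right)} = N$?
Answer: $- \frac{8320}{24081} \approx -0.3455$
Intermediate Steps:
$t = 1472$ ($t = -56 + 1528 = 1472$)
$\frac{36 \left(3 \cdot 10 + J{\left(6 \right)}\right) + 1202 \left(-8\right)}{22609 + t} = \frac{36 \left(3 \cdot 10 + 6\right) + 1202 \left(-8\right)}{22609 + 1472} = \frac{36 \left(30 + 6\right) - 9616}{24081} = \left(36 \cdot 36 - 9616\right) \frac{1}{24081} = \left(1296 - 9616\right) \frac{1}{24081} = \left(-8320\right) \frac{1}{24081} = - \frac{8320}{24081}$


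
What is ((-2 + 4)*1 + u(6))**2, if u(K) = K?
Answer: 64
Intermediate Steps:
((-2 + 4)*1 + u(6))**2 = ((-2 + 4)*1 + 6)**2 = (2*1 + 6)**2 = (2 + 6)**2 = 8**2 = 64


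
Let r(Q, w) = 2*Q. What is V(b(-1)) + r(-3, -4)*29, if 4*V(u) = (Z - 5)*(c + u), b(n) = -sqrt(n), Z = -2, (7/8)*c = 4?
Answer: -182 + 7*I/4 ≈ -182.0 + 1.75*I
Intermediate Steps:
c = 32/7 (c = (8/7)*4 = 32/7 ≈ 4.5714)
V(u) = -8 - 7*u/4 (V(u) = ((-2 - 5)*(32/7 + u))/4 = (-7*(32/7 + u))/4 = (-32 - 7*u)/4 = -8 - 7*u/4)
V(b(-1)) + r(-3, -4)*29 = (-8 - (-7)*sqrt(-1)/4) + (2*(-3))*29 = (-8 - (-7)*I/4) - 6*29 = (-8 + 7*I/4) - 174 = -182 + 7*I/4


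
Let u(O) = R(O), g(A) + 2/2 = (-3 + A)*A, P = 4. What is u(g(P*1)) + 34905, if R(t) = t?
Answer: 34908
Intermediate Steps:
g(A) = -1 + A*(-3 + A) (g(A) = -1 + (-3 + A)*A = -1 + A*(-3 + A))
u(O) = O
u(g(P*1)) + 34905 = (-1 + (4*1)**2 - 12) + 34905 = (-1 + 4**2 - 3*4) + 34905 = (-1 + 16 - 12) + 34905 = 3 + 34905 = 34908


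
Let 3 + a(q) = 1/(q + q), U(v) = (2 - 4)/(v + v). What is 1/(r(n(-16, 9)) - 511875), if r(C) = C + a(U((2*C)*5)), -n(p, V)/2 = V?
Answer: -1/511806 ≈ -1.9539e-6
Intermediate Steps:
U(v) = -1/v (U(v) = -2*1/(2*v) = -1/v)
n(p, V) = -2*V
a(q) = -3 + 1/(2*q) (a(q) = -3 + 1/(q + q) = -3 + 1/(2*q))
r(C) = -3 - 4*C (r(C) = C + (-3 + 1/(2*((-1/((2*C)*5))))) = C + (-3 + 1/(2*((-1/(10*C))))) = C + (-3 + (-10*C)/2) = C + (-3 - 5*C) = -3 - 4*C)
1/(r(n(-16, 9)) - 511875) = 1/((-3 - (-8)*9) - 511875) = 1/((-3 - 4*(-18)) - 511875) = 1/((-3 + 72) - 511875) = 1/(69 - 511875) = 1/(-511806) = -1/511806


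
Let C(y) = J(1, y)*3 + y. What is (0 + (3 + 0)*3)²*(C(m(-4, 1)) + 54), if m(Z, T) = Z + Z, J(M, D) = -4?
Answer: 2754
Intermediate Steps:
m(Z, T) = 2*Z
C(y) = -12 + y (C(y) = -4*3 + y = -12 + y)
(0 + (3 + 0)*3)²*(C(m(-4, 1)) + 54) = (0 + (3 + 0)*3)²*((-12 + 2*(-4)) + 54) = (0 + 3*3)²*((-12 - 8) + 54) = (0 + 9)²*(-20 + 54) = 9²*34 = 81*34 = 2754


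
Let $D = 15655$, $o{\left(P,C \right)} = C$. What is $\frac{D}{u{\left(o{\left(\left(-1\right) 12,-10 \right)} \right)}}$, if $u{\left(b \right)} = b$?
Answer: $- \frac{3131}{2} \approx -1565.5$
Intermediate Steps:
$\frac{D}{u{\left(o{\left(\left(-1\right) 12,-10 \right)} \right)}} = \frac{15655}{-10} = 15655 \left(- \frac{1}{10}\right) = - \frac{3131}{2}$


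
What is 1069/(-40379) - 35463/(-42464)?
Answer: 1386566461/1714653856 ≈ 0.80866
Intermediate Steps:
1069/(-40379) - 35463/(-42464) = 1069*(-1/40379) - 35463*(-1/42464) = -1069/40379 + 35463/42464 = 1386566461/1714653856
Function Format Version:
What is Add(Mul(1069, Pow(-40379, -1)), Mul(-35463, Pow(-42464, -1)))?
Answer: Rational(1386566461, 1714653856) ≈ 0.80866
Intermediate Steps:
Add(Mul(1069, Pow(-40379, -1)), Mul(-35463, Pow(-42464, -1))) = Add(Mul(1069, Rational(-1, 40379)), Mul(-35463, Rational(-1, 42464))) = Add(Rational(-1069, 40379), Rational(35463, 42464)) = Rational(1386566461, 1714653856)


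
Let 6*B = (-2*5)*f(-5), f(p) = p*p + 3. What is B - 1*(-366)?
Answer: 958/3 ≈ 319.33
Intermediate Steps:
f(p) = 3 + p² (f(p) = p² + 3 = 3 + p²)
B = -140/3 (B = ((-2*5)*(3 + (-5)²))/6 = (-10*(3 + 25))/6 = (-10*28)/6 = (⅙)*(-280) = -140/3 ≈ -46.667)
B - 1*(-366) = -140/3 - 1*(-366) = -140/3 + 366 = 958/3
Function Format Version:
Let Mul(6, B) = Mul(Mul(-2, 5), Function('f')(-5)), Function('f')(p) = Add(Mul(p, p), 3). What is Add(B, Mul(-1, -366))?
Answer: Rational(958, 3) ≈ 319.33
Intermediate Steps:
Function('f')(p) = Add(3, Pow(p, 2)) (Function('f')(p) = Add(Pow(p, 2), 3) = Add(3, Pow(p, 2)))
B = Rational(-140, 3) (B = Mul(Rational(1, 6), Mul(Mul(-2, 5), Add(3, Pow(-5, 2)))) = Mul(Rational(1, 6), Mul(-10, Add(3, 25))) = Mul(Rational(1, 6), Mul(-10, 28)) = Mul(Rational(1, 6), -280) = Rational(-140, 3) ≈ -46.667)
Add(B, Mul(-1, -366)) = Add(Rational(-140, 3), Mul(-1, -366)) = Add(Rational(-140, 3), 366) = Rational(958, 3)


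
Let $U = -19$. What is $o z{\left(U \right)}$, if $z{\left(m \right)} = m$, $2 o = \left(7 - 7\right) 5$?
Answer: $0$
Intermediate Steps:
$o = 0$ ($o = \frac{\left(7 - 7\right) 5}{2} = \frac{0 \cdot 5}{2} = \frac{1}{2} \cdot 0 = 0$)
$o z{\left(U \right)} = 0 \left(-19\right) = 0$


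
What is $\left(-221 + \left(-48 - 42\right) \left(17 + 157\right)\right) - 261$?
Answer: $-16142$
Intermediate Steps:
$\left(-221 + \left(-48 - 42\right) \left(17 + 157\right)\right) - 261 = \left(-221 - 15660\right) - 261 = -15881 - 261 = -16142$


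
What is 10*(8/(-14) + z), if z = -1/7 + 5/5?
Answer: 20/7 ≈ 2.8571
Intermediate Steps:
z = 6/7 (z = -1*1/7 + 5*(1/5) = -1/7 + 1 = 6/7 ≈ 0.85714)
10*(8/(-14) + z) = 10*(8/(-14) + 6/7) = 10*(8*(-1/14) + 6/7) = 10*(-4/7 + 6/7) = 10*(2/7) = 20/7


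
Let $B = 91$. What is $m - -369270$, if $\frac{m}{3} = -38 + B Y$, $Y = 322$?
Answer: $457062$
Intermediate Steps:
$m = 87792$ ($m = 3 \left(-38 + 91 \cdot 322\right) = 3 \left(-38 + 29302\right) = 3 \cdot 29264 = 87792$)
$m - -369270 = 87792 - -369270 = 87792 + 369270 = 457062$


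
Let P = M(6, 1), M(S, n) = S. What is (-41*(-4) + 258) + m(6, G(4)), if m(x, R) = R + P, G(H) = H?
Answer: 432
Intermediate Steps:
P = 6
m(x, R) = 6 + R (m(x, R) = R + 6 = 6 + R)
(-41*(-4) + 258) + m(6, G(4)) = (-41*(-4) + 258) + (6 + 4) = (164 + 258) + 10 = 422 + 10 = 432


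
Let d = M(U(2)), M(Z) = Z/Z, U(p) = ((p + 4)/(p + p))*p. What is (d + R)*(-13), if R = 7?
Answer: -104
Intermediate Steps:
U(p) = 2 + p/2 (U(p) = ((4 + p)/((2*p)))*p = ((4 + p)*(1/(2*p)))*p = ((4 + p)/(2*p))*p = 2 + p/2)
M(Z) = 1
d = 1
(d + R)*(-13) = (1 + 7)*(-13) = 8*(-13) = -104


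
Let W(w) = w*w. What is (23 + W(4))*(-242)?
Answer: -9438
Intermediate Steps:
W(w) = w**2
(23 + W(4))*(-242) = (23 + 4**2)*(-242) = (23 + 16)*(-242) = 39*(-242) = -9438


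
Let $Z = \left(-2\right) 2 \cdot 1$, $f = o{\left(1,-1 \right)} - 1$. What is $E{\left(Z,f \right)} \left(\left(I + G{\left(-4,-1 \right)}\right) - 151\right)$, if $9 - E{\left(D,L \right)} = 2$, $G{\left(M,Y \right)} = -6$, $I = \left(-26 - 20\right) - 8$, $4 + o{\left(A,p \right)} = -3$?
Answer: $-1477$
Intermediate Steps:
$o{\left(A,p \right)} = -7$ ($o{\left(A,p \right)} = -4 - 3 = -7$)
$I = -54$ ($I = -46 - 8 = -54$)
$f = -8$ ($f = -7 - 1 = -8$)
$Z = -4$ ($Z = \left(-4\right) 1 = -4$)
$E{\left(D,L \right)} = 7$ ($E{\left(D,L \right)} = 9 - 2 = 7$)
$E{\left(Z,f \right)} \left(\left(I + G{\left(-4,-1 \right)}\right) - 151\right) = 7 \left(\left(-54 - 6\right) - 151\right) = 7 \left(-60 - 151\right) = 7 \left(-211\right) = -1477$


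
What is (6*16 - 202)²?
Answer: 11236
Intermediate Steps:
(6*16 - 202)² = (96 - 202)² = (-106)² = 11236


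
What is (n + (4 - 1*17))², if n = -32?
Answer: 2025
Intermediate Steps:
(n + (4 - 1*17))² = (-32 + (4 - 1*17))² = (-32 + (4 - 17))² = (-32 - 13)² = (-45)² = 2025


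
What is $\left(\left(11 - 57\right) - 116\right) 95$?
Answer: $-15390$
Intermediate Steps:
$\left(\left(11 - 57\right) - 116\right) 95 = \left(-46 - 116\right) 95 = \left(-162\right) 95 = -15390$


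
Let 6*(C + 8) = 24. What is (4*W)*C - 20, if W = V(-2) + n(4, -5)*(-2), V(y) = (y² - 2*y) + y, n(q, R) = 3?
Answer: -20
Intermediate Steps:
C = -4 (C = -8 + (⅙)*24 = -8 + 4 = -4)
V(y) = y² - y
W = 0 (W = -2*(-1 - 2) + 3*(-2) = -2*(-3) - 6 = 6 - 6 = 0)
(4*W)*C - 20 = (4*0)*(-4) - 20 = 0*(-4) - 20 = 0 - 20 = -20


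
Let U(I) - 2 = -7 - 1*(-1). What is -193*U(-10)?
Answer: 772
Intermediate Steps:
U(I) = -4 (U(I) = 2 + (-7 - 1*(-1)) = 2 + (-7 + 1) = 2 - 6 = -4)
-193*U(-10) = -193*(-4) = 772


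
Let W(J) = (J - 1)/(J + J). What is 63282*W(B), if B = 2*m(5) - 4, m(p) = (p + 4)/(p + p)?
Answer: 506256/11 ≈ 46023.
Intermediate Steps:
m(p) = (4 + p)/(2*p) (m(p) = (4 + p)/((2*p)) = (4 + p)*(1/(2*p)) = (4 + p)/(2*p))
B = -11/5 (B = 2*((½)*(4 + 5)/5) - 4 = 2*((½)*(⅕)*9) - 4 = 2*(9/10) - 4 = 9/5 - 4 = -11/5 ≈ -2.2000)
W(J) = (-1 + J)/(2*J) (W(J) = (-1 + J)/((2*J)) = (-1 + J)*(1/(2*J)) = (-1 + J)/(2*J))
63282*W(B) = 63282*((-1 - 11/5)/(2*(-11/5))) = 63282*((½)*(-5/11)*(-16/5)) = 63282*(8/11) = 506256/11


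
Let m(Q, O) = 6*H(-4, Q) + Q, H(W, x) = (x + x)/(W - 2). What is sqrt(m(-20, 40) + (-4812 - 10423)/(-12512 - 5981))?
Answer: sqrt(7121561835)/18493 ≈ 4.5633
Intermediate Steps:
H(W, x) = 2*x/(-2 + W) (H(W, x) = (2*x)/(-2 + W) = 2*x/(-2 + W))
m(Q, O) = -Q (m(Q, O) = 6*(2*Q/(-2 - 4)) + Q = 6*(2*Q/(-6)) + Q = 6*(2*Q*(-1/6)) + Q = 6*(-Q/3) + Q = -2*Q + Q = -Q)
sqrt(m(-20, 40) + (-4812 - 10423)/(-12512 - 5981)) = sqrt(-1*(-20) + (-4812 - 10423)/(-12512 - 5981)) = sqrt(20 - 15235/(-18493)) = sqrt(20 - 15235*(-1/18493)) = sqrt(20 + 15235/18493) = sqrt(385095/18493) = sqrt(7121561835)/18493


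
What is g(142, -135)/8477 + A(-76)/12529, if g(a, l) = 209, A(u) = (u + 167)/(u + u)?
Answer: 397249865/16143666616 ≈ 0.024607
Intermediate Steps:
A(u) = (167 + u)/(2*u) (A(u) = (167 + u)/((2*u)) = (167 + u)*(1/(2*u)) = (167 + u)/(2*u))
g(142, -135)/8477 + A(-76)/12529 = 209/8477 + ((½)*(167 - 76)/(-76))/12529 = 209*(1/8477) + ((½)*(-1/76)*91)*(1/12529) = 209/8477 - 91/152*1/12529 = 209/8477 - 91/1904408 = 397249865/16143666616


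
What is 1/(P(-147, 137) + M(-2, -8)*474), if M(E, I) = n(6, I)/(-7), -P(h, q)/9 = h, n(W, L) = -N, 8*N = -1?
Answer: 28/36807 ≈ 0.00076072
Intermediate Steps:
N = -⅛ (N = (⅛)*(-1) = -⅛ ≈ -0.12500)
n(W, L) = ⅛ (n(W, L) = -1*(-⅛) = ⅛)
P(h, q) = -9*h
M(E, I) = -1/56 (M(E, I) = (⅛)/(-7) = (⅛)*(-⅐) = -1/56)
1/(P(-147, 137) + M(-2, -8)*474) = 1/(-9*(-147) - 1/56*474) = 1/(1323 - 237/28) = 1/(36807/28) = 28/36807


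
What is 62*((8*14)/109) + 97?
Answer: 17517/109 ≈ 160.71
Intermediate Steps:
62*((8*14)/109) + 97 = 62*(112*(1/109)) + 97 = 62*(112/109) + 97 = 6944/109 + 97 = 17517/109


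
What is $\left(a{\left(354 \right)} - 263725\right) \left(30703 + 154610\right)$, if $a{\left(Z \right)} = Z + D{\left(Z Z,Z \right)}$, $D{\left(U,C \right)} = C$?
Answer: $-48740469321$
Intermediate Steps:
$a{\left(Z \right)} = 2 Z$ ($a{\left(Z \right)} = Z + Z = 2 Z$)
$\left(a{\left(354 \right)} - 263725\right) \left(30703 + 154610\right) = \left(2 \cdot 354 - 263725\right) \left(30703 + 154610\right) = \left(708 - 263725\right) 185313 = \left(-263017\right) 185313 = -48740469321$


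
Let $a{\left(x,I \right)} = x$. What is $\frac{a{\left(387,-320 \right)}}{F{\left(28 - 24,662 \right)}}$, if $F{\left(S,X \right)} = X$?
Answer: $\frac{387}{662} \approx 0.58459$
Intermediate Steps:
$\frac{a{\left(387,-320 \right)}}{F{\left(28 - 24,662 \right)}} = \frac{387}{662}$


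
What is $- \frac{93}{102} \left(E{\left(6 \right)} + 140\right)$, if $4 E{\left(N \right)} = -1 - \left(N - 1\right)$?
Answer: $- \frac{8587}{68} \approx -126.28$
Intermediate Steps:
$E{\left(N \right)} = - \frac{N}{4}$ ($E{\left(N \right)} = \frac{-1 - \left(N - 1\right)}{4} = \frac{-1 - \left(-1 + N\right)}{4} = \frac{\left(-1\right) N}{4} = - \frac{N}{4}$)
$- \frac{93}{102} \left(E{\left(6 \right)} + 140\right) = - \frac{93}{102} \left(\left(- \frac{1}{4}\right) 6 + 140\right) = \left(-93\right) \frac{1}{102} \left(- \frac{3}{2} + 140\right) = \left(- \frac{31}{34}\right) \frac{277}{2} = - \frac{8587}{68}$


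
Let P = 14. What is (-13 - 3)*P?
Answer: -224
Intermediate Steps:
(-13 - 3)*P = (-13 - 3)*14 = -16*14 = -224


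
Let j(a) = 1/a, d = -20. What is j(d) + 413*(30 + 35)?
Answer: 536899/20 ≈ 26845.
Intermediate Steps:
j(d) + 413*(30 + 35) = 1/(-20) + 413*(30 + 35) = -1/20 + 413*65 = -1/20 + 26845 = 536899/20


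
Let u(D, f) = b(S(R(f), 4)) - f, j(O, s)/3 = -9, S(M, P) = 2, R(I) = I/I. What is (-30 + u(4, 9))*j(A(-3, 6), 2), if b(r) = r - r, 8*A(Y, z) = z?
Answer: 1053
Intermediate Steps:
R(I) = 1
A(Y, z) = z/8
j(O, s) = -27 (j(O, s) = 3*(-9) = -27)
b(r) = 0
u(D, f) = -f (u(D, f) = 0 - f = -f)
(-30 + u(4, 9))*j(A(-3, 6), 2) = (-30 - 1*9)*(-27) = (-30 - 9)*(-27) = -39*(-27) = 1053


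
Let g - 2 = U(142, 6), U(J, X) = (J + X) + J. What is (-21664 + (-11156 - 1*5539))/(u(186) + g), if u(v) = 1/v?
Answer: -7134774/54313 ≈ -131.36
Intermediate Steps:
U(J, X) = X + 2*J
g = 292 (g = 2 + (6 + 2*142) = 2 + (6 + 284) = 2 + 290 = 292)
(-21664 + (-11156 - 1*5539))/(u(186) + g) = (-21664 + (-11156 - 1*5539))/(1/186 + 292) = (-21664 + (-11156 - 5539))/(1/186 + 292) = (-21664 - 16695)/(54313/186) = -38359*186/54313 = -7134774/54313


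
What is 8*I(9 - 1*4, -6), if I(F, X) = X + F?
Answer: -8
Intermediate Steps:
I(F, X) = F + X
8*I(9 - 1*4, -6) = 8*((9 - 1*4) - 6) = 8*((9 - 4) - 6) = 8*(5 - 6) = 8*(-1) = -8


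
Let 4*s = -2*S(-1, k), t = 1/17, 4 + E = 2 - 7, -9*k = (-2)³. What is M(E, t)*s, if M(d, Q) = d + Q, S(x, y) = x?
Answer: -76/17 ≈ -4.4706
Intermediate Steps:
k = 8/9 (k = -⅑*(-2)³ = -⅑*(-8) = 8/9 ≈ 0.88889)
E = -9 (E = -4 + (2 - 7) = -4 - 5 = -9)
t = 1/17 ≈ 0.058824
M(d, Q) = Q + d
s = ½ (s = (-2*(-1))/4 = (¼)*2 = ½ ≈ 0.50000)
M(E, t)*s = (1/17 - 9)*(½) = -152/17*½ = -76/17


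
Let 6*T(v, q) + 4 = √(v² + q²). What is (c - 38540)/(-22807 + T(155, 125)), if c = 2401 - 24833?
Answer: 25031322936/9363394033 + 914580*√1586/9363394033 ≈ 2.6772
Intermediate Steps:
T(v, q) = -⅔ + √(q² + v²)/6 (T(v, q) = -⅔ + √(v² + q²)/6 = -⅔ + √(q² + v²)/6)
c = -22432
(c - 38540)/(-22807 + T(155, 125)) = (-22432 - 38540)/(-22807 + (-⅔ + √(125² + 155²)/6)) = -60972/(-22807 + (-⅔ + √(15625 + 24025)/6)) = -60972/(-22807 + (-⅔ + √39650/6)) = -60972/(-22807 + (-⅔ + (5*√1586)/6)) = -60972/(-22807 + (-⅔ + 5*√1586/6)) = -60972/(-68423/3 + 5*√1586/6)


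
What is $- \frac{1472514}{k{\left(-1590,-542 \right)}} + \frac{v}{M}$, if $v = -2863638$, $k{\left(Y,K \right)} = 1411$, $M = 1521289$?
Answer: $- \frac{97572171468}{93327773} \approx -1045.5$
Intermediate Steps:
$- \frac{1472514}{k{\left(-1590,-542 \right)}} + \frac{v}{M} = - \frac{1472514}{1411} - \frac{2863638}{1521289} = \left(-1472514\right) \frac{1}{1411} - \frac{124506}{66143} = - \frac{1472514}{1411} - \frac{124506}{66143} = - \frac{97572171468}{93327773}$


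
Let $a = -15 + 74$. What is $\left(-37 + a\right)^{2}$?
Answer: $484$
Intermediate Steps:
$a = 59$
$\left(-37 + a\right)^{2} = \left(-37 + 59\right)^{2} = 22^{2} = 484$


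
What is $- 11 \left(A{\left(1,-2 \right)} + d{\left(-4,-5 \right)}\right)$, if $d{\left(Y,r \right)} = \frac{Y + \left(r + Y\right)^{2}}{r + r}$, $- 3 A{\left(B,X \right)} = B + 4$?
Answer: $\frac{3091}{30} \approx 103.03$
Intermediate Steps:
$A{\left(B,X \right)} = - \frac{4}{3} - \frac{B}{3}$ ($A{\left(B,X \right)} = - \frac{B + 4}{3} = - \frac{4 + B}{3} = - \frac{4}{3} - \frac{B}{3}$)
$d{\left(Y,r \right)} = \frac{Y + \left(Y + r\right)^{2}}{2 r}$
$- 11 \left(A{\left(1,-2 \right)} + d{\left(-4,-5 \right)}\right) = - 11 \left(\left(- \frac{4}{3} - \frac{1}{3}\right) + \frac{-4 + \left(-4 - 5\right)^{2}}{2 \left(-5\right)}\right) = - 11 \left(\left(- \frac{4}{3} - \frac{1}{3}\right) + \frac{1}{2} \left(- \frac{1}{5}\right) \left(-4 + \left(-9\right)^{2}\right)\right) = - 11 \left(- \frac{5}{3} + \frac{1}{2} \left(- \frac{1}{5}\right) \left(-4 + 81\right)\right) = - 11 \left(- \frac{5}{3} + \frac{1}{2} \left(- \frac{1}{5}\right) 77\right) = - 11 \left(- \frac{5}{3} - \frac{77}{10}\right) = \left(-11\right) \left(- \frac{281}{30}\right) = \frac{3091}{30}$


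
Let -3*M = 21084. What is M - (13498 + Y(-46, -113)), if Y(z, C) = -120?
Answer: -20406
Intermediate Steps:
M = -7028 (M = -⅓*21084 = -7028)
M - (13498 + Y(-46, -113)) = -7028 - (13498 - 120) = -7028 - 1*13378 = -7028 - 13378 = -20406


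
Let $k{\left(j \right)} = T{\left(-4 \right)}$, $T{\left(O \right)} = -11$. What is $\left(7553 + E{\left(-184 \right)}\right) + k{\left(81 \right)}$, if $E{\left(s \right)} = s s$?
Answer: $41398$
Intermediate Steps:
$k{\left(j \right)} = -11$
$E{\left(s \right)} = s^{2}$
$\left(7553 + E{\left(-184 \right)}\right) + k{\left(81 \right)} = \left(7553 + \left(-184\right)^{2}\right) - 11 = \left(7553 + 33856\right) - 11 = 41409 - 11 = 41398$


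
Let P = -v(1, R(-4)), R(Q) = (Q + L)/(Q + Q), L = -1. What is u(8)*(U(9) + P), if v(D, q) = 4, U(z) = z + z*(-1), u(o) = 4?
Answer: -16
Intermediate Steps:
U(z) = 0 (U(z) = z - z = 0)
R(Q) = (-1 + Q)/(2*Q) (R(Q) = (Q - 1)/(Q + Q) = (-1 + Q)/((2*Q)) = (-1 + Q)*(1/(2*Q)) = (-1 + Q)/(2*Q))
P = -4 (P = -1*4 = -4)
u(8)*(U(9) + P) = 4*(0 - 4) = 4*(-4) = -16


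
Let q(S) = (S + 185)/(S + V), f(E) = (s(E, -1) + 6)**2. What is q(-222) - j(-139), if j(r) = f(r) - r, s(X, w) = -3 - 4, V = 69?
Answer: -21383/153 ≈ -139.76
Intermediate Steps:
s(X, w) = -7
f(E) = 1 (f(E) = (-7 + 6)**2 = (-1)**2 = 1)
q(S) = (185 + S)/(69 + S) (q(S) = (S + 185)/(S + 69) = (185 + S)/(69 + S))
j(r) = 1 - r
q(-222) - j(-139) = (185 - 222)/(69 - 222) - (1 - 1*(-139)) = -37/(-153) - (1 + 139) = -1/153*(-37) - 1*140 = 37/153 - 140 = -21383/153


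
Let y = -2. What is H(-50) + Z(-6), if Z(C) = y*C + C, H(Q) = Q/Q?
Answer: 7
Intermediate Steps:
H(Q) = 1
Z(C) = -C (Z(C) = -2*C + C = -C)
H(-50) + Z(-6) = 1 - 1*(-6) = 1 + 6 = 7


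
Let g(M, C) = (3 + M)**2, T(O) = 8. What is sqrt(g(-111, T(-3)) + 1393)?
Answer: sqrt(13057) ≈ 114.27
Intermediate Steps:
sqrt(g(-111, T(-3)) + 1393) = sqrt((3 - 111)**2 + 1393) = sqrt((-108)**2 + 1393) = sqrt(11664 + 1393) = sqrt(13057)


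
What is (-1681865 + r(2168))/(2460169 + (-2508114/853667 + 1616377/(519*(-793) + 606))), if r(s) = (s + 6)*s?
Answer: 1063475823475340229/863083534852911790 ≈ 1.2322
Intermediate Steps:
r(s) = s*(6 + s) (r(s) = (6 + s)*s = s*(6 + s))
(-1681865 + r(2168))/(2460169 + (-2508114/853667 + 1616377/(519*(-793) + 606))) = (-1681865 + 2168*(6 + 2168))/(2460169 + (-2508114/853667 + 1616377/(519*(-793) + 606))) = (-1681865 + 2168*2174)/(2460169 + (-2508114*1/853667 + 1616377/(-411567 + 606))) = (-1681865 + 4713232)/(2460169 + (-2508114/853667 + 1616377/(-410961))) = 3031367/(2460169 + (-2508114/853667 + 1616377*(-1/410961))) = 3031367/(2460169 + (-2508114/853667 - 1616377/410961)) = 3031367/(2460169 - 2410584742013/350823843987) = 3031367/(863083534852911790/350823843987) = 3031367*(350823843987/863083534852911790) = 1063475823475340229/863083534852911790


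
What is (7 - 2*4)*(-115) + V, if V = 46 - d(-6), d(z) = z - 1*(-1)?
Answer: 166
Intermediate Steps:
d(z) = 1 + z (d(z) = z + 1 = 1 + z)
V = 51 (V = 46 - (1 - 6) = 46 - 1*(-5) = 46 + 5 = 51)
(7 - 2*4)*(-115) + V = (7 - 2*4)*(-115) + 51 = (7 - 8)*(-115) + 51 = -1*(-115) + 51 = 115 + 51 = 166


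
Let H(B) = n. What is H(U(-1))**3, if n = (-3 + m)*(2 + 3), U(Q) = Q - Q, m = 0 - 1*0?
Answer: -3375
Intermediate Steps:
m = 0 (m = 0 + 0 = 0)
U(Q) = 0
n = -15 (n = (-3 + 0)*(2 + 3) = -3*5 = -15)
H(B) = -15
H(U(-1))**3 = (-15)**3 = -3375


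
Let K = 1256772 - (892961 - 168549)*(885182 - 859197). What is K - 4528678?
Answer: -18827117726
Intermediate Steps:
K = -18822589048 (K = 1256772 - 724412*25985 = 1256772 - 1*18823845820 = 1256772 - 18823845820 = -18822589048)
K - 4528678 = -18822589048 - 4528678 = -18827117726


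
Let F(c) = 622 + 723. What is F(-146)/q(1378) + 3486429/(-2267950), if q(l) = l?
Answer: -438476603/781308775 ≈ -0.56121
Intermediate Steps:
F(c) = 1345
F(-146)/q(1378) + 3486429/(-2267950) = 1345/1378 + 3486429/(-2267950) = 1345*(1/1378) + 3486429*(-1/2267950) = 1345/1378 - 3486429/2267950 = -438476603/781308775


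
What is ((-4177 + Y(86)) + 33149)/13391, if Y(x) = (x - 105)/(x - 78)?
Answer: 231757/107128 ≈ 2.1634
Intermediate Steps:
Y(x) = (-105 + x)/(-78 + x)
((-4177 + Y(86)) + 33149)/13391 = ((-4177 + (-105 + 86)/(-78 + 86)) + 33149)/13391 = ((-4177 - 19/8) + 33149)*(1/13391) = (-33435/8 + 33149)*(1/13391) = (231757/8)*(1/13391) = 231757/107128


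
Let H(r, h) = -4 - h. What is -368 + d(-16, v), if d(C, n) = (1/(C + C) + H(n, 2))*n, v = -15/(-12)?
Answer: -48069/128 ≈ -375.54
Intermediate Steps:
v = 5/4 (v = -15*(-1/12) = 5/4 ≈ 1.2500)
d(C, n) = n*(-6 + 1/(2*C)) (d(C, n) = (1/(C + C) + (-4 - 1*2))*n = (1/(2*C) + (-4 - 2))*n = (1/(2*C) - 6)*n = (-6 + 1/(2*C))*n = n*(-6 + 1/(2*C)))
-368 + d(-16, v) = -368 + (-6*5/4 + (½)*(5/4)/(-16)) = -368 + (-15/2 + (½)*(5/4)*(-1/16)) = -368 + (-15/2 - 5/128) = -368 - 965/128 = -48069/128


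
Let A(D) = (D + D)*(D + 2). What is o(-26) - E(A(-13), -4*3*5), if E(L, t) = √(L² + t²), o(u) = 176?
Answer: 176 - 2*√21349 ≈ -116.23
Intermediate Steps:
A(D) = 2*D*(2 + D) (A(D) = (2*D)*(2 + D) = 2*D*(2 + D))
o(-26) - E(A(-13), -4*3*5) = 176 - √((2*(-13)*(2 - 13))² + (-4*3*5)²) = 176 - √((2*(-13)*(-11))² + (-12*5)²) = 176 - √(286² + (-60)²) = 176 - √(81796 + 3600) = 176 - √85396 = 176 - 2*√21349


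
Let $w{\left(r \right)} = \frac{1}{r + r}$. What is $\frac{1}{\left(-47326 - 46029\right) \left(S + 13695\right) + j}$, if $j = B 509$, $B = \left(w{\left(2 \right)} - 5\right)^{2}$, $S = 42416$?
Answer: $- \frac{16}{83811694731} \approx -1.909 \cdot 10^{-10}$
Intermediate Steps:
$w{\left(r \right)} = \frac{1}{2 r}$
$B = \frac{361}{16}$ ($B = \left(\frac{1}{2 \cdot 2} - 5\right)^{2} = \left(\frac{1}{2} \cdot \frac{1}{2} - 5\right)^{2} = \left(\frac{1}{4} - 5\right)^{2} = \left(- \frac{19}{4}\right)^{2} = \frac{361}{16} \approx 22.563$)
$j = \frac{183749}{16}$ ($j = \frac{361}{16} \cdot 509 = \frac{183749}{16} \approx 11484.0$)
$\frac{1}{\left(-47326 - 46029\right) \left(S + 13695\right) + j} = \frac{1}{\left(-47326 - 46029\right) \left(42416 + 13695\right) + \frac{183749}{16}} = \frac{1}{\left(-93355\right) 56111 + \frac{183749}{16}} = \frac{1}{-5238242405 + \frac{183749}{16}} = \frac{1}{- \frac{83811694731}{16}} = - \frac{16}{83811694731}$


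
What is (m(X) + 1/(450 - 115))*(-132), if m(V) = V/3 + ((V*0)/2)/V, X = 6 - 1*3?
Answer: -44352/335 ≈ -132.39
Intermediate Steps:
X = 3 (X = 6 - 3 = 3)
m(V) = V/3 (m(V) = V*(⅓) + (0*(½))/V = V/3 + 0/V = V/3 + 0 = V/3)
(m(X) + 1/(450 - 115))*(-132) = ((⅓)*3 + 1/(450 - 115))*(-132) = (1 + 1/335)*(-132) = (336/335)*(-132) = -44352/335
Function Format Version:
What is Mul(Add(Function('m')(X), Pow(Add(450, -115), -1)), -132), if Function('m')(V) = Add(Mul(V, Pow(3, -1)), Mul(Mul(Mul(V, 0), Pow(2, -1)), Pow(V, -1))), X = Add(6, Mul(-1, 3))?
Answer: Rational(-44352, 335) ≈ -132.39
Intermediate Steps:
X = 3 (X = Add(6, -3) = 3)
Function('m')(V) = Mul(Rational(1, 3), V) (Function('m')(V) = Add(Mul(V, Rational(1, 3)), Mul(Mul(0, Rational(1, 2)), Pow(V, -1))) = Add(Mul(Rational(1, 3), V), Mul(0, Pow(V, -1))) = Add(Mul(Rational(1, 3), V), 0) = Mul(Rational(1, 3), V))
Mul(Add(Function('m')(X), Pow(Add(450, -115), -1)), -132) = Mul(Add(Mul(Rational(1, 3), 3), Pow(Add(450, -115), -1)), -132) = Mul(Add(1, Pow(335, -1)), -132) = Mul(Add(1, Rational(1, 335)), -132) = Mul(Rational(336, 335), -132) = Rational(-44352, 335)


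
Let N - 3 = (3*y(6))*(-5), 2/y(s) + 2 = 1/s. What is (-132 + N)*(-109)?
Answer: 135051/11 ≈ 12277.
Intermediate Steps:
y(s) = 2/(-2 + 1/s)
N = 213/11 (N = 3 + (3*(-2*6/(-1 + 2*6)))*(-5) = 3 + (3*(-2*6/(-1 + 12)))*(-5) = 3 + (3*(-2*6/11))*(-5) = 3 + (3*(-2*6*1/11))*(-5) = 3 + (3*(-12/11))*(-5) = 3 - 36/11*(-5) = 3 + 180/11 = 213/11 ≈ 19.364)
(-132 + N)*(-109) = (-132 + 213/11)*(-109) = -1239/11*(-109) = 135051/11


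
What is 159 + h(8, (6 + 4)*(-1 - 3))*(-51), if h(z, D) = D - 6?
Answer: 2505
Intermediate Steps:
h(z, D) = -6 + D
159 + h(8, (6 + 4)*(-1 - 3))*(-51) = 159 + (-6 + (6 + 4)*(-1 - 3))*(-51) = 159 + (-6 + 10*(-4))*(-51) = 159 + (-6 - 40)*(-51) = 159 - 46*(-51) = 159 + 2346 = 2505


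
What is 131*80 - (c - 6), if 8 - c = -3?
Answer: 10475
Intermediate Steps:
c = 11 (c = 8 - 1*(-3) = 8 + 3 = 11)
131*80 - (c - 6) = 131*80 - (11 - 6) = 10480 - 1*5 = 10480 - 5 = 10475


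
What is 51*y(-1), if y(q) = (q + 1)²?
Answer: 0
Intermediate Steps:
y(q) = (1 + q)²
51*y(-1) = 51*(1 - 1)² = 51*0² = 51*0 = 0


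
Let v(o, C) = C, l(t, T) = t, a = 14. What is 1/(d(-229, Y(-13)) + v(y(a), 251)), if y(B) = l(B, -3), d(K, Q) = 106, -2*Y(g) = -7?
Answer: 1/357 ≈ 0.0028011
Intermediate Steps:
Y(g) = 7/2 (Y(g) = -½*(-7) = 7/2)
y(B) = B
1/(d(-229, Y(-13)) + v(y(a), 251)) = 1/(106 + 251) = 1/357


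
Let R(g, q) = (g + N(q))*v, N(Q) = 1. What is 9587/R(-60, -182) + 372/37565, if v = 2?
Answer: -360091759/4432670 ≈ -81.236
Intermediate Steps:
R(g, q) = 2 + 2*g (R(g, q) = (g + 1)*2 = (1 + g)*2 = 2 + 2*g)
9587/R(-60, -182) + 372/37565 = 9587/(2 + 2*(-60)) + 372/37565 = 9587/(2 - 120) + 372*(1/37565) = 9587/(-118) + 372/37565 = 9587*(-1/118) + 372/37565 = -9587/118 + 372/37565 = -360091759/4432670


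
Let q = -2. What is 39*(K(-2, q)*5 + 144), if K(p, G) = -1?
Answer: 5421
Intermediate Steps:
39*(K(-2, q)*5 + 144) = 39*(-1*5 + 144) = 39*(-5 + 144) = 39*139 = 5421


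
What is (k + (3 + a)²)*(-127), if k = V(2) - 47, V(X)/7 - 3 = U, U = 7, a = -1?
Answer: -3429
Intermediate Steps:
V(X) = 70 (V(X) = 21 + 7*7 = 21 + 49 = 70)
k = 23 (k = 70 - 47 = 23)
(k + (3 + a)²)*(-127) = (23 + (3 - 1)²)*(-127) = (23 + 2²)*(-127) = (23 + 4)*(-127) = 27*(-127) = -3429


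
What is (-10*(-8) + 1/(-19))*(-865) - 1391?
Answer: -1340364/19 ≈ -70546.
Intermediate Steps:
(-10*(-8) + 1/(-19))*(-865) - 1391 = (80 - 1/19)*(-865) - 1391 = (1519/19)*(-865) - 1391 = -1313935/19 - 1391 = -1340364/19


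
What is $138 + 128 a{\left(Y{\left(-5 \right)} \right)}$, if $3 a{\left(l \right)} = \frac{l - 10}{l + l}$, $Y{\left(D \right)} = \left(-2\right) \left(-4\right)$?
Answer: $\frac{398}{3} \approx 132.67$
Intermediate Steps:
$Y{\left(D \right)} = 8$
$a{\left(l \right)} = \frac{-10 + l}{6 l}$ ($a{\left(l \right)} = \frac{\left(l - 10\right) \frac{1}{l + l}}{3} = \frac{\left(-10 + l\right) \frac{1}{2 l}}{3} = \frac{\frac{1}{2} \frac{1}{l} \left(-10 + l\right)}{3} = \frac{-10 + l}{6 l}$)
$138 + 128 a{\left(Y{\left(-5 \right)} \right)} = 138 + 128 \frac{-10 + 8}{6 \cdot 8} = 138 + 128 \cdot \frac{1}{6} \cdot \frac{1}{8} \left(-2\right) = 138 + 128 \left(- \frac{1}{24}\right) = 138 - \frac{16}{3} = \frac{398}{3}$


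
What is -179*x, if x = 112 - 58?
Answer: -9666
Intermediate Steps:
x = 54
-179*x = -179*54 = -9666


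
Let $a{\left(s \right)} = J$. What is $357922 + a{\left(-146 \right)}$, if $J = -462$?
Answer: $357460$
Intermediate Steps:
$a{\left(s \right)} = -462$
$357922 + a{\left(-146 \right)} = 357922 - 462 = 357460$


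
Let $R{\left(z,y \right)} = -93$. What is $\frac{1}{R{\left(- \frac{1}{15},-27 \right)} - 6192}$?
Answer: $- \frac{1}{6285} \approx -0.00015911$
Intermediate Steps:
$\frac{1}{R{\left(- \frac{1}{15},-27 \right)} - 6192} = \frac{1}{-93 - 6192} = \frac{1}{-6285} = - \frac{1}{6285}$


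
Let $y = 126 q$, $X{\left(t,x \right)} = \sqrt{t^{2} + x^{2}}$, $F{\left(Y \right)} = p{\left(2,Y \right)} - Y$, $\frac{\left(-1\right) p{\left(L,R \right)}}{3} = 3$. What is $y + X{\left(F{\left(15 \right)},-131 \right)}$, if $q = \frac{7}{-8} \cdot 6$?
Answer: $- \frac{1323}{2} + \sqrt{17737} \approx -528.32$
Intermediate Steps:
$p{\left(L,R \right)} = -9$ ($p{\left(L,R \right)} = \left(-3\right) 3 = -9$)
$F{\left(Y \right)} = -9 - Y$
$q = - \frac{21}{4}$ ($q = 7 \left(- \frac{1}{8}\right) 6 = \left(- \frac{7}{8}\right) 6 = - \frac{21}{4} \approx -5.25$)
$y = - \frac{1323}{2}$ ($y = 126 \left(- \frac{21}{4}\right) = - \frac{1323}{2} \approx -661.5$)
$y + X{\left(F{\left(15 \right)},-131 \right)} = - \frac{1323}{2} + \sqrt{\left(-9 - 15\right)^{2} + \left(-131\right)^{2}} = - \frac{1323}{2} + \sqrt{\left(-9 - 15\right)^{2} + 17161} = - \frac{1323}{2} + \sqrt{\left(-24\right)^{2} + 17161} = - \frac{1323}{2} + \sqrt{576 + 17161} = - \frac{1323}{2} + \sqrt{17737}$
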